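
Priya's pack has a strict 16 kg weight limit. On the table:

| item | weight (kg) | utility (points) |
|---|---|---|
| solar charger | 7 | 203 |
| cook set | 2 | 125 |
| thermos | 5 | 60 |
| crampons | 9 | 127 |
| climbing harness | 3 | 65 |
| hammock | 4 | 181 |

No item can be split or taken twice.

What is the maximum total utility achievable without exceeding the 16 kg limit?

Solar charger + cook set + climbing harness + hammock uses 16 of the 16 kg and totals 574.
An exhaustive check of the 64 subsets confirms 574.

574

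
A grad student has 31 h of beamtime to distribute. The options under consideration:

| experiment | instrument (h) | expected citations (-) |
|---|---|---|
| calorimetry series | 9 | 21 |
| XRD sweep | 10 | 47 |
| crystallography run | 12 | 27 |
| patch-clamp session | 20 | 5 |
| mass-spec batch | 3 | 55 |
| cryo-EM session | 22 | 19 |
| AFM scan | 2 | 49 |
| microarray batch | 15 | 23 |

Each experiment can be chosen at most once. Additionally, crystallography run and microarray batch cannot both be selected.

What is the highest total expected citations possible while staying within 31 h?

Ranking by ratio (expected citations/h): AFM scan 24.50, mass-spec batch 18.33, XRD sweep 4.70.
Greedy by ratio would take calorimetry series + XRD sweep + mass-spec batch + AFM scan: 24 h used, total 172.
The 9 h tied up in calorimetry series is better spent on crystallography run — total rises to 178 (27 h).
Nothing else feasible within 31 h beats 178.

178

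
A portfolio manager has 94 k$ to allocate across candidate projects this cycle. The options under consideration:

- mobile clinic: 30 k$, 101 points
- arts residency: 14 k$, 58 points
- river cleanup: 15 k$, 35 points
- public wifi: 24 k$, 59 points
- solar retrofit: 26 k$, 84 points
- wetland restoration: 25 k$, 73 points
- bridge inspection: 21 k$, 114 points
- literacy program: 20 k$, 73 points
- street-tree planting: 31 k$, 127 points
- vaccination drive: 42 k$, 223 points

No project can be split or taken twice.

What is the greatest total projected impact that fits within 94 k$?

464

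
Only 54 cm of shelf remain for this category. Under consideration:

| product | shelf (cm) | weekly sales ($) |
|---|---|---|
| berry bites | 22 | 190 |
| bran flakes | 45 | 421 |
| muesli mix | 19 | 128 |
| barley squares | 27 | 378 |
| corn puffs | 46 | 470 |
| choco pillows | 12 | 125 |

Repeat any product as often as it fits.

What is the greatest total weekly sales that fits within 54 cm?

756

The ratio ordering already packs tightly: 2×barley squares, 54 cm, 756.
Every other selection either busts 54 cm or fails to beat 756.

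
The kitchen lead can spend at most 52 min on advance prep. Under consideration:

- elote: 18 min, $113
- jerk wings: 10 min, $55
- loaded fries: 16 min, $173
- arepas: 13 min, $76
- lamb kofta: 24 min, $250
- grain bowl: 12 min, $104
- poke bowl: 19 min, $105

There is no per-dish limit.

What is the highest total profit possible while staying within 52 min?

A density-first pass picks 3×loaded fries — 519 at 48 min.
Dropping 2×loaded fries frees 32 min; slotting in lamb kofta + grain bowl (36 min) lifts the total to 527 at 52 min.
That's the maximum — no swap from here does better than 527.

527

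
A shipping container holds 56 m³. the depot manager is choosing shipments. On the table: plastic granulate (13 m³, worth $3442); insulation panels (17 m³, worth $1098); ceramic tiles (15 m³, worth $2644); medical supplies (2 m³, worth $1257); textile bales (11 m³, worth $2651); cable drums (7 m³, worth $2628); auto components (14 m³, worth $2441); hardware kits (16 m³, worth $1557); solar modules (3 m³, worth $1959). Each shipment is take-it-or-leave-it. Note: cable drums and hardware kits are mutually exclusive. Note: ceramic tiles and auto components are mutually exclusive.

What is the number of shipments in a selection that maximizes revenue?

Optimal total is 14581.
plastic granulate + ceramic tiles + medical supplies + textile bales + cable drums + solar modules hits 14581 at 51 m³.
Any selection reaching 14581 contains exactly 6 shipments.

6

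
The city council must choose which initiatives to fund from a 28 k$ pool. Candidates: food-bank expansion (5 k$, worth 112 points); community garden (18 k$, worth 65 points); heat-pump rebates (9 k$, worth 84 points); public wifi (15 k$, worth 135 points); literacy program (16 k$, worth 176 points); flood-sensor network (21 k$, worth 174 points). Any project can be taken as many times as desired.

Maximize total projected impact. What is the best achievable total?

560

5×food-bank expansion uses 25 of the 28 k$ and totals 560.
Every other selection either busts 28 k$ or fails to beat 560.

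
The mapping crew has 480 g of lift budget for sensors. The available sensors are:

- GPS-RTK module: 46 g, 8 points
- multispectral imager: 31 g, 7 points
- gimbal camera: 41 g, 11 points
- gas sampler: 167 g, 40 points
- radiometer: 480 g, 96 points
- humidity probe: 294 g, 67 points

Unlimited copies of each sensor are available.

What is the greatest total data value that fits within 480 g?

124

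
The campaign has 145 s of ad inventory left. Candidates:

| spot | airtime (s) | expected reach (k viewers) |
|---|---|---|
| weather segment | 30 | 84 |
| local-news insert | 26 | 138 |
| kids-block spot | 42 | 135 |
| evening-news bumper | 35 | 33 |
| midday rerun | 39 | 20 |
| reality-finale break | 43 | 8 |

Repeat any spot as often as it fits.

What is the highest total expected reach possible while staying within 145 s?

690

Ranking by ratio (expected reach/s): local-news insert 5.31, kids-block spot 3.21, weather segment 2.80, evening-news bumper 0.94.
The ratio ordering already packs tightly: 5×local-news insert, 130 s, 690.
No other feasible combination exceeds 690.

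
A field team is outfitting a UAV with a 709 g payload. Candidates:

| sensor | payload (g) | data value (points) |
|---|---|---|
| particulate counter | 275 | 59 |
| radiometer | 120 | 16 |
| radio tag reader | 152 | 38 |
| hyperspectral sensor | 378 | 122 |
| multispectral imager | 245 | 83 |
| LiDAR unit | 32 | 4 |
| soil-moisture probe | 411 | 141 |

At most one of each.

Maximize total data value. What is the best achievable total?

228

Best packing: multispectral imager + LiDAR unit + soil-moisture probe — 688 g, 228 total.
Runner-up multispectral imager + soil-moisture probe tops out at 224.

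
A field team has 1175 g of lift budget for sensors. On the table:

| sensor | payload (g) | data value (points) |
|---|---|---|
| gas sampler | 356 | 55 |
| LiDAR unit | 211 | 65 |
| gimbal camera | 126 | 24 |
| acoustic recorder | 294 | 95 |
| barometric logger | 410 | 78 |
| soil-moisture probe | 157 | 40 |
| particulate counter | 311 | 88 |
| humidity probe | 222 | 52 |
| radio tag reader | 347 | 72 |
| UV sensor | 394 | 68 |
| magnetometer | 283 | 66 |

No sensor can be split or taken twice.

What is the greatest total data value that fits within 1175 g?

324

Taking the top-ratio sensors first gives LiDAR unit + gimbal camera + acoustic recorder + soil-moisture probe + particulate counter for 312 (1099 g).
Replace soil-moisture probe with humidity probe: the trade gains 12 net, giving 324 at 1164 g.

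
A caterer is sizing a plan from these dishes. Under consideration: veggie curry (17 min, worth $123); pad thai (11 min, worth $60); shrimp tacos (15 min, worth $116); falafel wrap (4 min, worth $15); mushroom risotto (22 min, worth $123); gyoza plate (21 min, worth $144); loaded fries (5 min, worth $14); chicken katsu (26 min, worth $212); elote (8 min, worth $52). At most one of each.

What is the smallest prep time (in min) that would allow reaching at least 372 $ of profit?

49

Need the lightest bundle worth ≥ 372.
Taking shrimp tacos + chicken katsu + elote gives 380 (≥ 372) for 49 min.
Any bundle with less than 49 min falls short of 372.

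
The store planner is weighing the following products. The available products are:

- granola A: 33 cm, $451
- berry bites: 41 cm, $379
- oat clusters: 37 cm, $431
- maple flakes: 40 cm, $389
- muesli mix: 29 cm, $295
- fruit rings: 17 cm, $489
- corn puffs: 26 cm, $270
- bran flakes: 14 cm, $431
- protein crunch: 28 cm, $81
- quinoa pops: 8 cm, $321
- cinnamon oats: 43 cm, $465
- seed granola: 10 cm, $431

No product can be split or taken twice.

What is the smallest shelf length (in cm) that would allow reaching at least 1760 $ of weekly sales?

74

Need the lightest bundle worth ≥ 1760.
granola A + fruit rings + bran flakes + seed granola: 1802 weekly sales at 74 cm.
No combination under 74 cm hits 1760.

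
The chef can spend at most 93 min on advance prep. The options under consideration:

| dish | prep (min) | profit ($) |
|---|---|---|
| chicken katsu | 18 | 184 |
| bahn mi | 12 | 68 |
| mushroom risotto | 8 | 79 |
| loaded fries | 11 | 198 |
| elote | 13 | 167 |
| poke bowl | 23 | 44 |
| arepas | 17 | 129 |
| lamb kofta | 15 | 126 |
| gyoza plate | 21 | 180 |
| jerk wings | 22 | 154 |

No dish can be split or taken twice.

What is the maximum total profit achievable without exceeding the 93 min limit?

962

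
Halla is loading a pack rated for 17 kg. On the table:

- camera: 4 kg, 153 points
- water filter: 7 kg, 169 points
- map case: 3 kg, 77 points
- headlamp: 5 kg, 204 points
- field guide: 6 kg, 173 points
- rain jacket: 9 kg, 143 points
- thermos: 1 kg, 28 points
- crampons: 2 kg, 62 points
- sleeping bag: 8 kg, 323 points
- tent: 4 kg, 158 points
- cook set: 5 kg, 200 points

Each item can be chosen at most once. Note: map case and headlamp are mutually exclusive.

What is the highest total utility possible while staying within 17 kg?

Headlamp + sleeping bag + tent uses 17 of the 17 kg and totals 685.
The closest alternative, sleeping bag + tent + cook set, reaches only 681.

685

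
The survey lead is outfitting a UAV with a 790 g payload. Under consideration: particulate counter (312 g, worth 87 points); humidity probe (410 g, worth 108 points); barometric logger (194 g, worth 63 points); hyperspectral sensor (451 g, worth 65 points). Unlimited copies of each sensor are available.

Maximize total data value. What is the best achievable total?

252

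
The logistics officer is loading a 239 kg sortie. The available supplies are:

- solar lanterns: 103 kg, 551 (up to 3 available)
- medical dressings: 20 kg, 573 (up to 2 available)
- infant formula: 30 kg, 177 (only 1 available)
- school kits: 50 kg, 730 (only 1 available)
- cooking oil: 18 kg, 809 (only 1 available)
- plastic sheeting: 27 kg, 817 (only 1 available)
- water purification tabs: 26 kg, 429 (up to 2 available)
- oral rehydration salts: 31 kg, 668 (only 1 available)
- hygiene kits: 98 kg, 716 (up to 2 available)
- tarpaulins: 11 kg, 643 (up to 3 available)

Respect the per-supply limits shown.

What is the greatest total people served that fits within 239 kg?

6528

Ranking by ratio (people served/kg): tarpaulins 58.45, cooking oil 44.94, plastic sheeting 30.26.
The ratio heuristic lands on 2×medical dressings + infant formula + cooking oil + plastic sheeting + 2×water purification tabs + oral rehydration salts + 3×tarpaulins (6404) but leaves 8 kg idle.
Replace infant formula and water purification tabs with school kits: the trade gains 124 net, giving 6528 at 225 kg.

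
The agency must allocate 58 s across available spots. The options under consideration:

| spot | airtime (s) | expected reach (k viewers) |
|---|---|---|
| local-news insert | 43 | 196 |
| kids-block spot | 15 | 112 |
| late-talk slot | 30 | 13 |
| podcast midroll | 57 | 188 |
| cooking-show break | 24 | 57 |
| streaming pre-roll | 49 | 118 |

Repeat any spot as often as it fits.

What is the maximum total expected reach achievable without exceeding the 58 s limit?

By expected reach per s: kids-block spot 7.47, local-news insert 4.56, podcast midroll 3.30, streaming pre-roll 2.41 lead.
The ratio ordering already packs tightly: 3×kids-block spot, 45 s, 336.
The spare 13 s is too small for any remaining spot, and no exchange beats 336.

336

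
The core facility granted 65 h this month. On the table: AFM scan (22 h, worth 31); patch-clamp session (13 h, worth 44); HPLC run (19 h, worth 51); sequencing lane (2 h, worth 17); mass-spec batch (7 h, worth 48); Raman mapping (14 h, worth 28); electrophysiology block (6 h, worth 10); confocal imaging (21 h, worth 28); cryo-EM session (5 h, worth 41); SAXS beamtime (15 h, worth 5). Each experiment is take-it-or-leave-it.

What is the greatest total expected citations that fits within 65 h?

Taking patch-clamp session + HPLC run + sequencing lane + mass-spec batch + Raman mapping + cryo-EM session: 60 h used, 229 in expected citations.
The spare 5 h is too small for any remaining experiment, and no exchange beats 229.

229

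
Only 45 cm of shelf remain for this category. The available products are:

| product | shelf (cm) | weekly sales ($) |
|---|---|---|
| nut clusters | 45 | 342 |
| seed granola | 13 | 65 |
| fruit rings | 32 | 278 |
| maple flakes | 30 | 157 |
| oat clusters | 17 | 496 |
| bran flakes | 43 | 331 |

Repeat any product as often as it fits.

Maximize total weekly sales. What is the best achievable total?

The ratio ordering already packs tightly: 2×oat clusters, 34 cm, 992.
Every other selection either busts 45 cm or fails to beat 992.

992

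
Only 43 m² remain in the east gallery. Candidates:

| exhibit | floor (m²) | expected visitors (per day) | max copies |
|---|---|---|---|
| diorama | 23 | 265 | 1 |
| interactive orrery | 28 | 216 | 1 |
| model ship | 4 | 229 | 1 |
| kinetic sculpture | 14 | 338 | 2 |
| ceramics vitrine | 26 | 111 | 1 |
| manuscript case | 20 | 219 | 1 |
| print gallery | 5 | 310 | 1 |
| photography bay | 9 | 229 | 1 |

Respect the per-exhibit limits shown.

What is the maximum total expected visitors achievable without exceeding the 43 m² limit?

Filling by ratio: model ship + kinetic sculpture + print gallery + photography bay for 1106, with 11 m² left unused.
The 4 m² tied up in model ship is better spent on kinetic sculpture — total rises to 1215 (42 m²).

1215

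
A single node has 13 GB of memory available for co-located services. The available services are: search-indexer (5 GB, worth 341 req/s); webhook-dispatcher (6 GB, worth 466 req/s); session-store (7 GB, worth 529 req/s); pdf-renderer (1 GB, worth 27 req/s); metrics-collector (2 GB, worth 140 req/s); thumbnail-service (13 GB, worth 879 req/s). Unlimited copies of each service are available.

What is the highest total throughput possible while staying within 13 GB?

By throughput per GB: webhook-dispatcher 77.67, session-store 75.57, metrics-collector 70.00 lead.
Greedy by ratio would take 2×webhook-dispatcher + pdf-renderer: 13 GB used, total 959.
The 7 GB tied up in webhook-dispatcher and pdf-renderer is better spent on session-store — total rises to 995 (13 GB).
That's the maximum — no swap from here does better than 995.

995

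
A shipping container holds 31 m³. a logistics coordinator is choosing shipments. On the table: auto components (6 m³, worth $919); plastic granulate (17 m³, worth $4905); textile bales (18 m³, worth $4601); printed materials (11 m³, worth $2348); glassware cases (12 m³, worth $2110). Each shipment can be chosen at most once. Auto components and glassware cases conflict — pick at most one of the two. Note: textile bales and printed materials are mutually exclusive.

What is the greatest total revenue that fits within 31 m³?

7253

Density check — plastic granulate 288.53, textile bales 255.61, printed materials 213.45 are the best per m³.
Taking plastic granulate + printed materials: 28 m³ used, 7253 in revenue.
The closest alternative, plastic granulate + glassware cases, reaches only 7015.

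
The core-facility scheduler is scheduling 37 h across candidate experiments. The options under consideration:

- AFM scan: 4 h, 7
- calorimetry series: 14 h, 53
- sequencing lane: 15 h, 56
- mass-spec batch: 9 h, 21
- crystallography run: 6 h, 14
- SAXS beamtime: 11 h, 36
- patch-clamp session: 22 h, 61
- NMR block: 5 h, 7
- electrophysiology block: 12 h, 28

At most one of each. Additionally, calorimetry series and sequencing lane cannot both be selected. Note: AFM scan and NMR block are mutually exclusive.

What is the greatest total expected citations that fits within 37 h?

117

Sequencing lane + patch-clamp session uses 37 of the 37 h and totals 117.
Calorimetry series + SAXS beamtime + electrophysiology block matches that 117 at 37 h; no feasible combination exceeds it.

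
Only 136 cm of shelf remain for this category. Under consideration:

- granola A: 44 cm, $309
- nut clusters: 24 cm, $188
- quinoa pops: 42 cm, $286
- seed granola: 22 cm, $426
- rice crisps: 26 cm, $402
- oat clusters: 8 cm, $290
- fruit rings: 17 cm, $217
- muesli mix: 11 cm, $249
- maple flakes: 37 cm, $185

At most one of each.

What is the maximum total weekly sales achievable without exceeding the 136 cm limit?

Greedy by ratio would take nut clusters + seed granola + rice crisps + oat clusters + fruit rings + muesli mix: 108 cm used, total 1772.
The 24 cm tied up in nut clusters is better spent on granola A — total rises to 1893 (128 cm).
The closest alternative, quinoa pops + seed granola + rice crisps + oat clusters + fruit rings + muesli mix, reaches only 1870.

1893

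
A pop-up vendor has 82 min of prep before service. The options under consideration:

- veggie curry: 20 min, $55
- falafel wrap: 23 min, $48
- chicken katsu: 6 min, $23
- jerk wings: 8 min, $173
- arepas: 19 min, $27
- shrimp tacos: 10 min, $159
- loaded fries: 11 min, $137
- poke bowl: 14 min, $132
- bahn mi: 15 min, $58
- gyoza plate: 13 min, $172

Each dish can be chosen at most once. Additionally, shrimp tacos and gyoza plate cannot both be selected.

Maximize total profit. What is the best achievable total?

727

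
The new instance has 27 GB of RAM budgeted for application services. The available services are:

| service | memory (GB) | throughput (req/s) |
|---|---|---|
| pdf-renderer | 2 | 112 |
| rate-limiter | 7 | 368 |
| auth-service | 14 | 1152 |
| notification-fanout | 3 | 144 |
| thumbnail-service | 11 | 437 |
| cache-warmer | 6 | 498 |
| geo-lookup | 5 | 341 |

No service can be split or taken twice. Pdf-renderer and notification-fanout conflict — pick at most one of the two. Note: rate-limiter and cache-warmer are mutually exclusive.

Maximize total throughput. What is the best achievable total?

2103

Density check — cache-warmer 83.00, auth-service 82.29, geo-lookup 68.20, pdf-renderer 56.00 are the best per GB.
The ratio ordering already packs tightly: pdf-renderer + auth-service + cache-warmer + geo-lookup, 27 GB, 2103.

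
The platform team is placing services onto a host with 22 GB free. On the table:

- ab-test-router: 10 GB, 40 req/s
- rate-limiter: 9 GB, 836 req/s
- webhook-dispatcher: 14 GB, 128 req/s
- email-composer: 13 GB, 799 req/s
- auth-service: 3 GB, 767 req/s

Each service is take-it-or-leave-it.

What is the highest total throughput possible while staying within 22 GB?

1643

Ranking by ratio (throughput/GB): auth-service 255.67, rate-limiter 92.89, email-composer 61.46.
Ab-test-router + rate-limiter + auth-service uses 22 of the 22 GB and totals 1643.
Runner-up rate-limiter + email-composer tops out at 1635.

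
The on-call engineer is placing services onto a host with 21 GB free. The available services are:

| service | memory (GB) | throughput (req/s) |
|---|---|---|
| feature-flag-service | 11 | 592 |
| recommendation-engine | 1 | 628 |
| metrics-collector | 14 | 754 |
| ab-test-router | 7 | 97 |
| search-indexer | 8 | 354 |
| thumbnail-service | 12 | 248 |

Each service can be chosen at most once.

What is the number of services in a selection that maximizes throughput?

3

Optimal total is 1574.
For example feature-flag-service + recommendation-engine + search-indexer achieves it, using 20 GB.
All optima have 3 services.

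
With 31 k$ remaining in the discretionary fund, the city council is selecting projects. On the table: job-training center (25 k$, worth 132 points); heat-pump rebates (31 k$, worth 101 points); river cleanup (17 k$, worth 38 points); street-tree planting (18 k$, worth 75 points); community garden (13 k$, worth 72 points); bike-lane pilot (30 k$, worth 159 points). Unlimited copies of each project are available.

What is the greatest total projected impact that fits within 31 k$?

159

The ratio heuristic lands on 2×community garden (144) but leaves 5 k$ idle.
The 26 k$ tied up in 2×community garden is better spent on bike-lane pilot — total rises to 159 (30 k$).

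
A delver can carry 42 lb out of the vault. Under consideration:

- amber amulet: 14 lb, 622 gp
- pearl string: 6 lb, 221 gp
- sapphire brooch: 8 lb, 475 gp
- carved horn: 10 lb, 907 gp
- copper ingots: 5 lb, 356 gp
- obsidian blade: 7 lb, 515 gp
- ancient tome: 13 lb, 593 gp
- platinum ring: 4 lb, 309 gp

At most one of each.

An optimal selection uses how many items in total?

Optimal total is 2799.
For example sapphire brooch + carved horn + obsidian blade + ancient tome + platinum ring achieves it, using 42 lb.
All optima have 5 items.

5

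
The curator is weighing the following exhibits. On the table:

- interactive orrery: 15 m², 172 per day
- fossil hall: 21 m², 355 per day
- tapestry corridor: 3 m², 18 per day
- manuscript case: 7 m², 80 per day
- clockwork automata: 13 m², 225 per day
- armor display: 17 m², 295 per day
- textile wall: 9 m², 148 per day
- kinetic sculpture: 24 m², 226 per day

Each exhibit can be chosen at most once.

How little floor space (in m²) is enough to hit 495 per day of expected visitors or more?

30

Look for the lowest-floor combination reaching 495.
clockwork automata + armor display: 520 expected visitors at 30 m².
Any bundle with less than 30 m² falls short of 495.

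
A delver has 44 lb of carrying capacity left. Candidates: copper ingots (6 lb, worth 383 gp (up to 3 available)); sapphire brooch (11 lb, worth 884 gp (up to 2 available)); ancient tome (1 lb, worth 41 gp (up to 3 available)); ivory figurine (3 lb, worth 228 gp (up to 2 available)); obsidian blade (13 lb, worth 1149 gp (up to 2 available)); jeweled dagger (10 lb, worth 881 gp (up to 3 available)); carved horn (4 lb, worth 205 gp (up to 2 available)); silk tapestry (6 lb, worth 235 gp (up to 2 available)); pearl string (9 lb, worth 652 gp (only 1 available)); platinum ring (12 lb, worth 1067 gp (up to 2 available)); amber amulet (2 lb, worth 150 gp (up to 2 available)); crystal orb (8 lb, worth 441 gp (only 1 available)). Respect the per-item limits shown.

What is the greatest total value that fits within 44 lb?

3896

Taking the top-ratio items first gives ancient tome + 2×ivory figurine + obsidian blade + 2×platinum ring for 3780 (44 lb).
The 20 lb tied up in ancient tome and 2×ivory figurine and obsidian blade is better spent on 2×jeweled dagger — total rises to 3896 (44 lb).
Every other selection either busts 44 lb or exceeds an availability limit or fails to beat 3896.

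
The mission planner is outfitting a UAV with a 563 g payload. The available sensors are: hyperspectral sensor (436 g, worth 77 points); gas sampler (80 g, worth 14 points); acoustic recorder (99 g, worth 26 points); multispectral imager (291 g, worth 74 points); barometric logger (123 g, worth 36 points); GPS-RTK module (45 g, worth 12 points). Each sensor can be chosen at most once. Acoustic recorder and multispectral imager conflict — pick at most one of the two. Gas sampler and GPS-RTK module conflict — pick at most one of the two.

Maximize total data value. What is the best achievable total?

124

Best packing: gas sampler + multispectral imager + barometric logger — 494 g, 124 total.
An exhaustive check of the 64 subsets confirms 124.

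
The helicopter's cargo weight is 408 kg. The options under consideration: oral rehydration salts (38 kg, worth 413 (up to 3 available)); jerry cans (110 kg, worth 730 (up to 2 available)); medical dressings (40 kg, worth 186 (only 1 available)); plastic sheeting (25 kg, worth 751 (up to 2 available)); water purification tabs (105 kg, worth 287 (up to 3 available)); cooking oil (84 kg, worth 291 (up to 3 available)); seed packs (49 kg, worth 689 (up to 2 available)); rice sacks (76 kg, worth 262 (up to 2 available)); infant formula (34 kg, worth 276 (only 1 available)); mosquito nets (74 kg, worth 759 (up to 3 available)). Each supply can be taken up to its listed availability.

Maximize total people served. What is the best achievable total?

Filling by ratio: 3×oral rehydration salts + 2×plastic sheeting + 2×seed packs + infant formula + mosquito nets for 5154, with 38 kg left unused.
Replace 2×oral rehydration salts and infant formula with 2×mosquito nets: the trade gains 416 net, giving 5570 at 408 kg.
That's the maximum — no swap from here does better than 5570.

5570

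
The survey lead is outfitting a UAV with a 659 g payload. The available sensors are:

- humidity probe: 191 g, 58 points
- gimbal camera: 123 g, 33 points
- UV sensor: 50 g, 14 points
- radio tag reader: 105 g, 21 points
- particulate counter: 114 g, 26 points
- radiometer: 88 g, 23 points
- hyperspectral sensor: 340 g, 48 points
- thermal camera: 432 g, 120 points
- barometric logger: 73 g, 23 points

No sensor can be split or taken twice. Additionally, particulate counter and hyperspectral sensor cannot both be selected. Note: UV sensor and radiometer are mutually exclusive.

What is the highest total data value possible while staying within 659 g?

178

By data value per g: barometric logger 0.32, humidity probe 0.30, UV sensor 0.28 lead.
Taking humidity probe + thermal camera: 623 g used, 178 in data value.
Next best is gimbal camera + radiometer + thermal camera at 176 (643 g) — short by 2.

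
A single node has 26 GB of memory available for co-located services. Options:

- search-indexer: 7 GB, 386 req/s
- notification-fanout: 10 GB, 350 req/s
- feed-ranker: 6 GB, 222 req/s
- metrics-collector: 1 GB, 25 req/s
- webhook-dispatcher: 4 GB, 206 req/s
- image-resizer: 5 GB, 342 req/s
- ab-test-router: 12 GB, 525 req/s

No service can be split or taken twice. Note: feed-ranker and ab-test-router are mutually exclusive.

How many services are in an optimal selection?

4

Optimal total is 1284.
search-indexer + notification-fanout + webhook-dispatcher + image-resizer hits 1284 at 26 GB.
Every optimal selection uses 4 services.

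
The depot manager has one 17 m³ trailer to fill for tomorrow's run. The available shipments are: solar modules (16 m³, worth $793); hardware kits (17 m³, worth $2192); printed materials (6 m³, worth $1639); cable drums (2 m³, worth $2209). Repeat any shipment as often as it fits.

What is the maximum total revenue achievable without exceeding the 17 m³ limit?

17672

Ranking by ratio (revenue/m³): cable drums 1104.50, printed materials 273.17, hardware kits 128.94, solar modules 49.56.
Taking 8×cable drums: 16 m³ used, 17672 in revenue.
The spare 1 m³ is too small for any remaining shipment, and no exchange beats 17672.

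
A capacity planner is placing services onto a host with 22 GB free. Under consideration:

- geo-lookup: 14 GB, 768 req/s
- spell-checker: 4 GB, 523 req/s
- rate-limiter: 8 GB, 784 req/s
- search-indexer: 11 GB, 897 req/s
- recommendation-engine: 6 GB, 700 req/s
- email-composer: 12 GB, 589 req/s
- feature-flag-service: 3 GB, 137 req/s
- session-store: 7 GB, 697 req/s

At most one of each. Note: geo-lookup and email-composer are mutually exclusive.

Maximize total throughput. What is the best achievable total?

By throughput per GB: spell-checker 130.75, recommendation-engine 116.67, session-store 99.57 lead.
Taking the top-ratio services first gives spell-checker + recommendation-engine + feature-flag-service + session-store for 2057 (20 GB).
Dropping spell-checker and feature-flag-service frees 7 GB; slotting in rate-limiter (8 GB) lifts the total to 2181 at 21 GB.

2181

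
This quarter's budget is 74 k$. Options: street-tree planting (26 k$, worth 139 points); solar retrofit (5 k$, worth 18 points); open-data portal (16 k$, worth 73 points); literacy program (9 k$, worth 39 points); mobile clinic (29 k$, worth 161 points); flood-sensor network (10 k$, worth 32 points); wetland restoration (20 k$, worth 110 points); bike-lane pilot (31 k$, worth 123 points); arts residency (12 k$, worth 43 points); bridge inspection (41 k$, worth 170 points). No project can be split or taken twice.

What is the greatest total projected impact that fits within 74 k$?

The ratio ordering already packs tightly: open-data portal + literacy program + mobile clinic + wetland restoration, 74 k$, 383.
Next best is street-tree planting + open-data portal + mobile clinic at 373 (71 k$) — short by 10.

383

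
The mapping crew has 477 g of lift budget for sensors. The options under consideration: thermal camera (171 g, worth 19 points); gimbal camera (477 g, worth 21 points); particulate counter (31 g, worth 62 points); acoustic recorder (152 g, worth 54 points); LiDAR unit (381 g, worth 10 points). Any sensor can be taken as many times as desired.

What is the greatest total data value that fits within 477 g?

930

The ratio ordering already packs tightly: 15×particulate counter, 465 g, 930.
Every other selection either busts 477 g or fails to beat 930.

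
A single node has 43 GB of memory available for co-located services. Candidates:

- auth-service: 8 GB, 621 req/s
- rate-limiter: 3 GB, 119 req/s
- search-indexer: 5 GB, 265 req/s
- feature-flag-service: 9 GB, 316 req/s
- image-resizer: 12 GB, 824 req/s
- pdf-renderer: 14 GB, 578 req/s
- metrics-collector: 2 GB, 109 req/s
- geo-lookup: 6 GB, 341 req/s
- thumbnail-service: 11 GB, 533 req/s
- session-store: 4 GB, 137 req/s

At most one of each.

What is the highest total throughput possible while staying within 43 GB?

Greedy by ratio would take auth-service + rate-limiter + search-indexer + image-resizer + metrics-collector + geo-lookup + session-store: 40 GB used, total 2416.
Dropping rate-limiter and metrics-collector and session-store frees 9 GB; slotting in thumbnail-service (11 GB) lifts the total to 2584 at 42 GB.

2584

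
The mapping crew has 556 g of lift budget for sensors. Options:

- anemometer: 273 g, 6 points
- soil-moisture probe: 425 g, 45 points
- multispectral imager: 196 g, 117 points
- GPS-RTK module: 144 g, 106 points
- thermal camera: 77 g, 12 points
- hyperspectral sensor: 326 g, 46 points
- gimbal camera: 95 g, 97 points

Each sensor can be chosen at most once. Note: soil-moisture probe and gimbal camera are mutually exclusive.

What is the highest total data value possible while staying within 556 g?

By data value per g: gimbal camera 1.02, GPS-RTK module 0.74, multispectral imager 0.60, thermal camera 0.16 lead.
Multispectral imager + GPS-RTK module + thermal camera + gimbal camera uses 512 of the 556 g and totals 332.

332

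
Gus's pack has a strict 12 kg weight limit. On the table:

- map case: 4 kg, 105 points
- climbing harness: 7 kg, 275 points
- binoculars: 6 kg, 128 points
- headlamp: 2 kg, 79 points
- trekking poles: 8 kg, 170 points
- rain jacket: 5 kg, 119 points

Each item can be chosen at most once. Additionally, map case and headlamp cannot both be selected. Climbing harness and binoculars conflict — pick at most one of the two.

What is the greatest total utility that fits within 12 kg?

394

Ranking by ratio (utility/kg): headlamp 39.50, climbing harness 39.29, map case 26.25.
A density-first pass picks climbing harness + headlamp — 354 at 9 kg.
The 2 kg tied up in headlamp is better spent on rain jacket — total rises to 394 (12 kg).
No other feasible combination exceeds 394.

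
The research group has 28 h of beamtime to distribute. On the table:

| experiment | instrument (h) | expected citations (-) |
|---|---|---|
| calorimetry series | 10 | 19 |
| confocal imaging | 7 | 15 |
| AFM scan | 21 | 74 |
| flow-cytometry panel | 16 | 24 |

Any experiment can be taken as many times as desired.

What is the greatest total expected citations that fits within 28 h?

89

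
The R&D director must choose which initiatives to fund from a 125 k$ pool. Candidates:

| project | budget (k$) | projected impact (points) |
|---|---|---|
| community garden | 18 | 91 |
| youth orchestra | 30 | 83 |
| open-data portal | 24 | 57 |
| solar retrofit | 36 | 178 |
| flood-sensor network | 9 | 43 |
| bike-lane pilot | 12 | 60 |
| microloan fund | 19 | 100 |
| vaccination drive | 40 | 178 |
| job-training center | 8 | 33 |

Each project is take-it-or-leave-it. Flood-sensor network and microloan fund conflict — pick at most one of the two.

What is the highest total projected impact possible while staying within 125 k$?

607

Community garden + solar retrofit + bike-lane pilot + microloan fund + vaccination drive uses 125 of the 125 k$ and totals 607.
Next best is community garden + solar retrofit + flood-sensor network + bike-lane pilot + vaccination drive + job-training center at 583 (123 k$) — short by 24.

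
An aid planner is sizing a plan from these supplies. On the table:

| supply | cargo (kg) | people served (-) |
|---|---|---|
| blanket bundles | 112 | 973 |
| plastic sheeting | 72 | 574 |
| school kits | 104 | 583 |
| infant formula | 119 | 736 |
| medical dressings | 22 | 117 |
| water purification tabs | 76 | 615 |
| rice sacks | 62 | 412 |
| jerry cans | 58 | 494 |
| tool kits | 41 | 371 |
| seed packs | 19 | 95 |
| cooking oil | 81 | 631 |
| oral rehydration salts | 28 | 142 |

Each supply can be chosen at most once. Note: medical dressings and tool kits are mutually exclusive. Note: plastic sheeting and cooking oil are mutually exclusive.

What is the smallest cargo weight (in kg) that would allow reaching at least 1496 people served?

180

Minimise kg subject to total people served ≥ 1496.
jerry cans + tool kits + cooking oil: 1496 people served at 180 kg.
No combination under 180 kg hits 1496.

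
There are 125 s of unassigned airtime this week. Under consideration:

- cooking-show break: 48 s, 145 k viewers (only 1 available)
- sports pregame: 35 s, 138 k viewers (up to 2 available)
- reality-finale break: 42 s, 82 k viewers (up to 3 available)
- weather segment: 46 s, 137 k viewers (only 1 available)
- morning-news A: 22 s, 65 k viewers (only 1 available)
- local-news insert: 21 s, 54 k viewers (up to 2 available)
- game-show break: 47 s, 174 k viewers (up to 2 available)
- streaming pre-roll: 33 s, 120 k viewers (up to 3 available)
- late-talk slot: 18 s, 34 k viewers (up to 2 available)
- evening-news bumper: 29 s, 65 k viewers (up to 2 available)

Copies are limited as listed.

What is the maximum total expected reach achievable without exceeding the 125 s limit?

461

Filling by ratio: 2×sports pregame + game-show break for 450, with 8 s left unused.
Dropping game-show break frees 47 s; slotting in morning-news A + streaming pre-roll (55 s) lifts the total to 461 at 125 s.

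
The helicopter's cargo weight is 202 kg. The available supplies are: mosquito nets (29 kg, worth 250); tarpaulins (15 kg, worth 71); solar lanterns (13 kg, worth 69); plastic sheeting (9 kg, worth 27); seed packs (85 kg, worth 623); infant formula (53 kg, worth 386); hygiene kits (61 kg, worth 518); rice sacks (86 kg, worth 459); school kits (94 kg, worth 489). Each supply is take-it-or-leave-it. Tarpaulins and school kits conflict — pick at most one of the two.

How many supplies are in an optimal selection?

3

The maximum people served within 202 kg is 1527.
seed packs + infant formula + hygiene kits hits 1527 at 199 kg.
All optima have 3 supplies.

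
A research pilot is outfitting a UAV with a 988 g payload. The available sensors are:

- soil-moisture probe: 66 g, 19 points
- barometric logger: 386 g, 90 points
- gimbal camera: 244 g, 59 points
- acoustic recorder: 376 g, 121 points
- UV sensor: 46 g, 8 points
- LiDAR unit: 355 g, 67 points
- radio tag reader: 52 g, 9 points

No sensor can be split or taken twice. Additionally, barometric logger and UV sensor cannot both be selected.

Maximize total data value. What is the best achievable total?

Ranking by ratio (data value/g): acoustic recorder 0.32, soil-moisture probe 0.29, gimbal camera 0.24.
The ratio heuristic lands on soil-moisture probe + gimbal camera + acoustic recorder + UV sensor + radio tag reader (216) but leaves 204 g idle.
Replace soil-moisture probe and UV sensor and radio tag reader with LiDAR unit: the trade gains 31 net, giving 247 at 975 g.

247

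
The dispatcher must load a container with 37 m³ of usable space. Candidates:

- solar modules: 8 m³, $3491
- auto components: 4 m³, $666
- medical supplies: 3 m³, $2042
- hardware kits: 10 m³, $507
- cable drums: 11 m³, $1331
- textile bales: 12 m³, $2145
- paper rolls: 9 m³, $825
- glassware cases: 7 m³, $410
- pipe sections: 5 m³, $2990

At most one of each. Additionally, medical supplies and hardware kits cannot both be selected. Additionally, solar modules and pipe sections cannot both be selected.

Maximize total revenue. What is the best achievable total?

9174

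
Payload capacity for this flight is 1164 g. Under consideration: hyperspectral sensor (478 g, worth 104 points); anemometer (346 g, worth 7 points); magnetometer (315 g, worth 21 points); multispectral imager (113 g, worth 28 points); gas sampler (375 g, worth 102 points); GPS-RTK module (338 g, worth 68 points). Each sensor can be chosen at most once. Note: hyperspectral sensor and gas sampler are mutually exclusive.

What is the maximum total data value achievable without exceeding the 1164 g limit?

Best packing: magnetometer + multispectral imager + gas sampler + GPS-RTK module — 1141 g, 219 total.
Next best is hyperspectral sensor + multispectral imager + GPS-RTK module at 200 (929 g) — short by 19.

219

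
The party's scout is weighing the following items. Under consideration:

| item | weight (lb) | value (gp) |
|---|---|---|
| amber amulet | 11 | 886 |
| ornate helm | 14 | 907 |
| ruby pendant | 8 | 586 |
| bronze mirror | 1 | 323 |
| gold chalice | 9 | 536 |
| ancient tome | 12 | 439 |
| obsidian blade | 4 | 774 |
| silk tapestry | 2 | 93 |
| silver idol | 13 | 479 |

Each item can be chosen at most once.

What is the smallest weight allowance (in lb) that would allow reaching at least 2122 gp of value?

22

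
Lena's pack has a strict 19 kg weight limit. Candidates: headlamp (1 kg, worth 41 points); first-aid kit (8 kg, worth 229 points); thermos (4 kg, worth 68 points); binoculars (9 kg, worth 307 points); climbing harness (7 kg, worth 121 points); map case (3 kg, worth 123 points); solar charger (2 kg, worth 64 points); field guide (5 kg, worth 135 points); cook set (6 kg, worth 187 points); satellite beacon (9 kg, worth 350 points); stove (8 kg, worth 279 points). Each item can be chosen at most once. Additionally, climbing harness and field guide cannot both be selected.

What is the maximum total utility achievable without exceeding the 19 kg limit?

Taking the top-ratio items first gives headlamp + thermos + map case + solar charger + satellite beacon for 646 (19 kg).
The 6 kg tied up in thermos and solar charger is better spent on cook set — total rises to 701 (19 kg).
The closest alternative, headlamp + binoculars + satellite beacon, reaches only 698.

701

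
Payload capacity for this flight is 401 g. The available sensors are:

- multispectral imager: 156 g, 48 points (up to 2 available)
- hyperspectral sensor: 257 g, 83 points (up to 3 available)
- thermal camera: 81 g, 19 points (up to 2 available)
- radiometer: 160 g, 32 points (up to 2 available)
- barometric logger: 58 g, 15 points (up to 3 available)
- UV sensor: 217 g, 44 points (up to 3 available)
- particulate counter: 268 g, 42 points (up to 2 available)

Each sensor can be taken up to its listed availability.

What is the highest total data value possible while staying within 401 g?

117

By data value per g: hyperspectral sensor 0.32, multispectral imager 0.31, barometric logger 0.26 lead.
A density-first pass picks hyperspectral sensor + 2×barometric logger — 113 at 373 g.
Dropping barometric logger frees 58 g; slotting in thermal camera (81 g) lifts the total to 117 at 396 g.
Every other selection either busts 401 g or exceeds an availability limit or fails to beat 117.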